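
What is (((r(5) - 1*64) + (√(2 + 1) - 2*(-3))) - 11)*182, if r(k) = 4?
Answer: -11830 + 182*√3 ≈ -11515.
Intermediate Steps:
(((r(5) - 1*64) + (√(2 + 1) - 2*(-3))) - 11)*182 = (((4 - 1*64) + (√(2 + 1) - 2*(-3))) - 11)*182 = (((4 - 64) + (√3 + 6)) - 11)*182 = ((-60 + (6 + √3)) - 11)*182 = ((-54 + √3) - 11)*182 = (-65 + √3)*182 = -11830 + 182*√3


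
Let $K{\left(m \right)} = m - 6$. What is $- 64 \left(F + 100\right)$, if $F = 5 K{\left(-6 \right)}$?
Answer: $-2560$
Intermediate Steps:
$K{\left(m \right)} = -6 + m$
$F = -60$ ($F = 5 \left(-6 - 6\right) = 5 \left(-12\right) = -60$)
$- 64 \left(F + 100\right) = - 64 \left(-60 + 100\right) = \left(-64\right) 40 = -2560$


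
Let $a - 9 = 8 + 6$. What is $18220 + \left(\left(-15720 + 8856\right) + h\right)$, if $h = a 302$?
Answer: $18302$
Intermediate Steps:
$a = 23$ ($a = 9 + \left(8 + 6\right) = 9 + 14 = 23$)
$h = 6946$ ($h = 23 \cdot 302 = 6946$)
$18220 + \left(\left(-15720 + 8856\right) + h\right) = 18220 + \left(\left(-15720 + 8856\right) + 6946\right) = 18220 + \left(-6864 + 6946\right) = 18220 + 82 = 18302$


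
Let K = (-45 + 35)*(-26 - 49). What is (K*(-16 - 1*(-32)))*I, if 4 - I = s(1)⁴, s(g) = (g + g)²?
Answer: -3024000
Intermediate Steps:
K = 750 (K = -10*(-75) = 750)
s(g) = 4*g² (s(g) = (2*g)² = 4*g²)
I = -252 (I = 4 - (4*1²)⁴ = 4 - (4*1)⁴ = 4 - 1*4⁴ = 4 - 1*256 = 4 - 256 = -252)
(K*(-16 - 1*(-32)))*I = (750*(-16 - 1*(-32)))*(-252) = (750*(-16 + 32))*(-252) = (750*16)*(-252) = 12000*(-252) = -3024000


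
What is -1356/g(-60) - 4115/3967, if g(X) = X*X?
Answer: -1682771/1190100 ≈ -1.4140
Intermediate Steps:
g(X) = X²
-1356/g(-60) - 4115/3967 = -1356/((-60)²) - 4115/3967 = -1356/3600 - 4115*1/3967 = -1356*1/3600 - 4115/3967 = -113/300 - 4115/3967 = -1682771/1190100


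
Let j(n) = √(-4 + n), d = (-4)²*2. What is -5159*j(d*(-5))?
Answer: -10318*I*√41 ≈ -66068.0*I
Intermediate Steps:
d = 32 (d = 16*2 = 32)
-5159*j(d*(-5)) = -5159*√(-4 + 32*(-5)) = -5159*√(-4 - 160) = -5159*√(-164) = -5159*2*I*√41 = -10318*I*√41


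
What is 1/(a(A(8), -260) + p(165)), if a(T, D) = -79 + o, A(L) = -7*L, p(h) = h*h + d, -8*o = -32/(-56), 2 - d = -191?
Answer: 14/382745 ≈ 3.6578e-5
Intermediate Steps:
d = 193 (d = 2 - 1*(-191) = 2 + 191 = 193)
o = -1/14 (o = -(-4)/(-56) = -(-4)*(-1)/56 = -⅛*4/7 = -1/14 ≈ -0.071429)
p(h) = 193 + h² (p(h) = h*h + 193 = h² + 193 = 193 + h²)
a(T, D) = -1107/14 (a(T, D) = -79 - 1/14 = -1107/14)
1/(a(A(8), -260) + p(165)) = 1/(-1107/14 + (193 + 165²)) = 1/(-1107/14 + (193 + 27225)) = 1/(-1107/14 + 27418) = 1/(382745/14) = 14/382745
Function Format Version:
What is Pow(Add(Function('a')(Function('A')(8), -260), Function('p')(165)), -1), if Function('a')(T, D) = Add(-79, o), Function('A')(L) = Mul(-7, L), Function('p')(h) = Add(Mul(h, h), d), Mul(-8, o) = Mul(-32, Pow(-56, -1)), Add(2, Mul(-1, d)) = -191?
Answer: Rational(14, 382745) ≈ 3.6578e-5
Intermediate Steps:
d = 193 (d = Add(2, Mul(-1, -191)) = Add(2, 191) = 193)
o = Rational(-1, 14) (o = Mul(Rational(-1, 8), Mul(-32, Pow(-56, -1))) = Mul(Rational(-1, 8), Mul(-32, Rational(-1, 56))) = Mul(Rational(-1, 8), Rational(4, 7)) = Rational(-1, 14) ≈ -0.071429)
Function('p')(h) = Add(193, Pow(h, 2)) (Function('p')(h) = Add(Mul(h, h), 193) = Add(Pow(h, 2), 193) = Add(193, Pow(h, 2)))
Function('a')(T, D) = Rational(-1107, 14) (Function('a')(T, D) = Add(-79, Rational(-1, 14)) = Rational(-1107, 14))
Pow(Add(Function('a')(Function('A')(8), -260), Function('p')(165)), -1) = Pow(Add(Rational(-1107, 14), Add(193, Pow(165, 2))), -1) = Pow(Add(Rational(-1107, 14), Add(193, 27225)), -1) = Pow(Add(Rational(-1107, 14), 27418), -1) = Pow(Rational(382745, 14), -1) = Rational(14, 382745)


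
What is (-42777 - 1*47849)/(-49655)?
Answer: 90626/49655 ≈ 1.8251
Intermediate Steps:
(-42777 - 1*47849)/(-49655) = (-42777 - 47849)*(-1/49655) = -90626*(-1/49655) = 90626/49655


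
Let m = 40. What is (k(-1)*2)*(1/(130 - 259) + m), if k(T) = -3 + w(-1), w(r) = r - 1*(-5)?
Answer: 10318/129 ≈ 79.984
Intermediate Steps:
w(r) = 5 + r (w(r) = r + 5 = 5 + r)
k(T) = 1 (k(T) = -3 + (5 - 1) = -3 + 4 = 1)
(k(-1)*2)*(1/(130 - 259) + m) = (1*2)*(1/(130 - 259) + 40) = 2*(1/(-129) + 40) = 2*(-1/129 + 40) = 2*(5159/129) = 10318/129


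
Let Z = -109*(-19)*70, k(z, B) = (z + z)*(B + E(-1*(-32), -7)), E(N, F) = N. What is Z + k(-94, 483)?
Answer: 48150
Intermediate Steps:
k(z, B) = 2*z*(32 + B) (k(z, B) = (z + z)*(B - 1*(-32)) = (2*z)*(B + 32) = (2*z)*(32 + B) = 2*z*(32 + B))
Z = 144970 (Z = 2071*70 = 144970)
Z + k(-94, 483) = 144970 + 2*(-94)*(32 + 483) = 144970 + 2*(-94)*515 = 144970 - 96820 = 48150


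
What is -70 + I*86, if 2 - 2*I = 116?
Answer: -4972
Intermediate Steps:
I = -57 (I = 1 - ½*116 = 1 - 58 = -57)
-70 + I*86 = -70 - 57*86 = -70 - 4902 = -4972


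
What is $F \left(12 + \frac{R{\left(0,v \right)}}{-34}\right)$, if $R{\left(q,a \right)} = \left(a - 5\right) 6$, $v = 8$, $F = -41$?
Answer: $- \frac{7995}{17} \approx -470.29$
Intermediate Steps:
$R{\left(q,a \right)} = -30 + 6 a$ ($R{\left(q,a \right)} = \left(-5 + a\right) 6 = -30 + 6 a$)
$F \left(12 + \frac{R{\left(0,v \right)}}{-34}\right) = - 41 \left(12 + \frac{-30 + 6 \cdot 8}{-34}\right) = - 41 \left(12 + \left(-30 + 48\right) \left(- \frac{1}{34}\right)\right) = - 41 \left(12 + 18 \left(- \frac{1}{34}\right)\right) = - 41 \left(12 - \frac{9}{17}\right) = \left(-41\right) \frac{195}{17} = - \frac{7995}{17}$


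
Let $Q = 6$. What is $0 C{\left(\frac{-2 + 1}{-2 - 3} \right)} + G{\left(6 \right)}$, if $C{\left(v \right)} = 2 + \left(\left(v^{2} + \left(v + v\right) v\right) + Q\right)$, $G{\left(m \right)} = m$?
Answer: $6$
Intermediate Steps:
$C{\left(v \right)} = 8 + 3 v^{2}$ ($C{\left(v \right)} = 2 + \left(\left(v^{2} + \left(v + v\right) v\right) + 6\right) = 2 + \left(\left(v^{2} + 2 v v\right) + 6\right) = 2 + \left(\left(v^{2} + 2 v^{2}\right) + 6\right) = 2 + \left(3 v^{2} + 6\right) = 2 + \left(6 + 3 v^{2}\right) = 8 + 3 v^{2}$)
$0 C{\left(\frac{-2 + 1}{-2 - 3} \right)} + G{\left(6 \right)} = 0 \left(8 + 3 \left(\frac{-2 + 1}{-2 - 3}\right)^{2}\right) + 6 = 0 \left(8 + 3 \left(- \frac{1}{-5}\right)^{2}\right) + 6 = 0 \left(8 + 3 \left(\left(-1\right) \left(- \frac{1}{5}\right)\right)^{2}\right) + 6 = 0 \left(8 + \frac{3}{25}\right) + 6 = 0 \cdot \frac{203}{25} + 6 = 0 + 6 = 6$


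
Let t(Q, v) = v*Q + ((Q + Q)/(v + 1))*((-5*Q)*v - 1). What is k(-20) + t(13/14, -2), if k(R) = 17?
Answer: -12/49 ≈ -0.24490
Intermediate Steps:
t(Q, v) = Q*v + 2*Q*(-1 - 5*Q*v)/(1 + v) (t(Q, v) = Q*v + ((2*Q)/(1 + v))*(-5*Q*v - 1) = Q*v + (2*Q/(1 + v))*(-1 - 5*Q*v) = Q*v + 2*Q*(-1 - 5*Q*v)/(1 + v))
k(-20) + t(13/14, -2) = 17 + (13/14)*(-2 - 2 + (-2)**2 - 10*13/14*(-2))/(1 - 2) = 17 + (13*(1/14))*(-2 - 2 + 4 - 10*13*(1/14)*(-2))/(-1) = 17 + (13/14)*(-1)*(-2 - 2 + 4 - 10*13/14*(-2)) = 17 + (13/14)*(-1)*(-2 - 2 + 4 + 130/7) = 17 + (13/14)*(-1)*(130/7) = 17 - 845/49 = -12/49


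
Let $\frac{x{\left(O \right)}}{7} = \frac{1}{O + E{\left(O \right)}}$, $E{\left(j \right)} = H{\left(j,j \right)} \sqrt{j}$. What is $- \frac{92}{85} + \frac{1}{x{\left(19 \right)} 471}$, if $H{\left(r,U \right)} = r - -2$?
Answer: $- \frac{301709}{280245} + \frac{\sqrt{19}}{157} \approx -1.0488$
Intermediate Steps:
$H{\left(r,U \right)} = 2 + r$ ($H{\left(r,U \right)} = r + 2 = 2 + r$)
$E{\left(j \right)} = \sqrt{j} \left(2 + j\right)$ ($E{\left(j \right)} = \left(2 + j\right) \sqrt{j} = \sqrt{j} \left(2 + j\right)$)
$x{\left(O \right)} = \frac{7}{O + \sqrt{O} \left(2 + O\right)}$
$- \frac{92}{85} + \frac{1}{x{\left(19 \right)} 471} = - \frac{92}{85} + \frac{1}{\frac{7}{19 + \sqrt{19} \left(2 + 19\right)} 471} = \left(-92\right) \frac{1}{85} + \frac{1}{7 \frac{1}{19 + \sqrt{19} \cdot 21}} \cdot \frac{1}{471} = - \frac{92}{85} + \frac{1}{7 \frac{1}{19 + 21 \sqrt{19}}} \cdot \frac{1}{471} = - \frac{92}{85} + \left(\frac{19}{7} + 3 \sqrt{19}\right) \frac{1}{471} = - \frac{92}{85} + \left(\frac{19}{3297} + \frac{\sqrt{19}}{157}\right) = - \frac{301709}{280245} + \frac{\sqrt{19}}{157}$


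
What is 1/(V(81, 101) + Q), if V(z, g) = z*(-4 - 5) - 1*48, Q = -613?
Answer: -1/1390 ≈ -0.00071942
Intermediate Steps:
V(z, g) = -48 - 9*z (V(z, g) = z*(-9) - 48 = -9*z - 48 = -48 - 9*z)
1/(V(81, 101) + Q) = 1/((-48 - 9*81) - 613) = 1/((-48 - 729) - 613) = 1/(-777 - 613) = 1/(-1390) = -1/1390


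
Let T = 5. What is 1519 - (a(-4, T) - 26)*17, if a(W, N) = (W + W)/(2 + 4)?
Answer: 5951/3 ≈ 1983.7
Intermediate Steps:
a(W, N) = W/3 (a(W, N) = (2*W)/6 = (2*W)*(⅙) = W/3)
1519 - (a(-4, T) - 26)*17 = 1519 - ((⅓)*(-4) - 26)*17 = 1519 - (-4/3 - 26)*17 = 1519 - (-82)*17/3 = 1519 - 1*(-1394/3) = 1519 + 1394/3 = 5951/3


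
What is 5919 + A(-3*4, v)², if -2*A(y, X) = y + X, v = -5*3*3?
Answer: 26925/4 ≈ 6731.3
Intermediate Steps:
v = -45 (v = -15*3 = -45)
A(y, X) = -X/2 - y/2 (A(y, X) = -(y + X)/2 = -(X + y)/2 = -X/2 - y/2)
5919 + A(-3*4, v)² = 5919 + (-½*(-45) - (-3)*4/2)² = 5919 + (45/2 - ½*(-12))² = 5919 + (45/2 + 6)² = 5919 + (57/2)² = 5919 + 3249/4 = 26925/4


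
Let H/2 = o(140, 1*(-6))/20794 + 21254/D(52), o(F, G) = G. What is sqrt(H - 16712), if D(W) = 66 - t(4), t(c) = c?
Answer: 2*I*sqrt(416212508775531)/322307 ≈ 126.6*I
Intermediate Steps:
D(W) = 62 (D(W) = 66 - 1*4 = 66 - 4 = 62)
H = 220977652/322307 (H = 2*((1*(-6))/20794 + 21254/62) = 2*(-6*1/20794 + 21254*(1/62)) = 2*(-3/10397 + 10627/31) = 2*(110488826/322307) = 220977652/322307 ≈ 685.61)
sqrt(H - 16712) = sqrt(220977652/322307 - 16712) = sqrt(-5165416932/322307) = 2*I*sqrt(416212508775531)/322307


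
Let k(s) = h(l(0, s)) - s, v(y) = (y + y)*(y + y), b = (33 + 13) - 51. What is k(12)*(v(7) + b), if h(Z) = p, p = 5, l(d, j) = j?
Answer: -1337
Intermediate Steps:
b = -5 (b = 46 - 51 = -5)
v(y) = 4*y² (v(y) = (2*y)*(2*y) = 4*y²)
h(Z) = 5
k(s) = 5 - s
k(12)*(v(7) + b) = (5 - 1*12)*(4*7² - 5) = (5 - 12)*(4*49 - 5) = -7*(196 - 5) = -7*191 = -1337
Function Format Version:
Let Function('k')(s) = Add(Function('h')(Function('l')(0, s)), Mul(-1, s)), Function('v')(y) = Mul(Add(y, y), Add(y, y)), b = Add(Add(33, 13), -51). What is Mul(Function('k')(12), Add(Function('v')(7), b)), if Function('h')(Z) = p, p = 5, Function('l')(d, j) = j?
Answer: -1337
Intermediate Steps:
b = -5 (b = Add(46, -51) = -5)
Function('v')(y) = Mul(4, Pow(y, 2)) (Function('v')(y) = Mul(Mul(2, y), Mul(2, y)) = Mul(4, Pow(y, 2)))
Function('h')(Z) = 5
Function('k')(s) = Add(5, Mul(-1, s))
Mul(Function('k')(12), Add(Function('v')(7), b)) = Mul(Add(5, Mul(-1, 12)), Add(Mul(4, Pow(7, 2)), -5)) = Mul(Add(5, -12), Add(Mul(4, 49), -5)) = Mul(-7, Add(196, -5)) = Mul(-7, 191) = -1337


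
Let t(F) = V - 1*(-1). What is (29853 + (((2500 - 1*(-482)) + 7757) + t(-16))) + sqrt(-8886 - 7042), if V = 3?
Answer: 40596 + 2*I*sqrt(3982) ≈ 40596.0 + 126.21*I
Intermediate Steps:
t(F) = 4 (t(F) = 3 - 1*(-1) = 3 + 1 = 4)
(29853 + (((2500 - 1*(-482)) + 7757) + t(-16))) + sqrt(-8886 - 7042) = (29853 + (((2500 - 1*(-482)) + 7757) + 4)) + sqrt(-8886 - 7042) = (29853 + (((2500 + 482) + 7757) + 4)) + sqrt(-15928) = (29853 + ((2982 + 7757) + 4)) + 2*I*sqrt(3982) = (29853 + (10739 + 4)) + 2*I*sqrt(3982) = (29853 + 10743) + 2*I*sqrt(3982) = 40596 + 2*I*sqrt(3982)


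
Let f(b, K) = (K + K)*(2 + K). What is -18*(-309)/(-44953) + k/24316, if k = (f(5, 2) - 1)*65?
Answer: -91416417/1093077148 ≈ -0.083632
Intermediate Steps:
f(b, K) = 2*K*(2 + K) (f(b, K) = (2*K)*(2 + K) = 2*K*(2 + K))
k = 975 (k = (2*2*(2 + 2) - 1)*65 = (2*2*4 - 1)*65 = (16 - 1)*65 = 15*65 = 975)
-18*(-309)/(-44953) + k/24316 = -18*(-309)/(-44953) + 975/24316 = 5562*(-1/44953) + 975*(1/24316) = -5562/44953 + 975/24316 = -91416417/1093077148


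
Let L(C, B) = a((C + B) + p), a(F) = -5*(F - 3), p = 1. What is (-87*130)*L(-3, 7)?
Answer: 113100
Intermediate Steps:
a(F) = 15 - 5*F (a(F) = -5*(-3 + F) = 15 - 5*F)
L(C, B) = 10 - 5*B - 5*C (L(C, B) = 15 - 5*((C + B) + 1) = 15 - 5*((B + C) + 1) = 15 - 5*(1 + B + C) = 15 + (-5 - 5*B - 5*C) = 10 - 5*B - 5*C)
(-87*130)*L(-3, 7) = (-87*130)*(10 - 5*7 - 5*(-3)) = -11310*(10 - 35 + 15) = -11310*(-10) = 113100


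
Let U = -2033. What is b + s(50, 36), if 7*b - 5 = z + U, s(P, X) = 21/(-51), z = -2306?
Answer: -73727/119 ≈ -619.55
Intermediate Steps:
s(P, X) = -7/17 (s(P, X) = 21*(-1/51) = -7/17)
b = -4334/7 (b = 5/7 + (-2306 - 2033)/7 = 5/7 + (⅐)*(-4339) = 5/7 - 4339/7 = -4334/7 ≈ -619.14)
b + s(50, 36) = -4334/7 - 7/17 = -73727/119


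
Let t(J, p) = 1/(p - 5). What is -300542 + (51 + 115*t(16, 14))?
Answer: -2704304/9 ≈ -3.0048e+5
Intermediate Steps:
t(J, p) = 1/(-5 + p)
-300542 + (51 + 115*t(16, 14)) = -300542 + (51 + 115/(-5 + 14)) = -300542 + (51 + 115/9) = -300542 + 574/9 = -2704304/9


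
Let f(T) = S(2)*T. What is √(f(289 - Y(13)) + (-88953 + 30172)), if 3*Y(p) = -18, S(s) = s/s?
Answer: I*√58486 ≈ 241.84*I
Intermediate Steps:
S(s) = 1
Y(p) = -6 (Y(p) = (⅓)*(-18) = -6)
f(T) = T (f(T) = 1*T = T)
√(f(289 - Y(13)) + (-88953 + 30172)) = √((289 - 1*(-6)) + (-88953 + 30172)) = √((289 + 6) - 58781) = √(295 - 58781) = √(-58486) = I*√58486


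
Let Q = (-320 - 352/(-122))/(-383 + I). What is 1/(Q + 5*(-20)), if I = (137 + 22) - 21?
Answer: -14945/1475156 ≈ -0.010131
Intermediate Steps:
I = 138 (I = 159 - 21 = 138)
Q = 19344/14945 (Q = (-320 - 352/(-122))/(-383 + 138) = (-320 - 352*(-1/122))/(-245) = (-320 + 176/61)*(-1/245) = -19344/61*(-1/245) = 19344/14945 ≈ 1.2943)
1/(Q + 5*(-20)) = 1/(19344/14945 + 5*(-20)) = 1/(19344/14945 - 100) = 1/(-1475156/14945) = -14945/1475156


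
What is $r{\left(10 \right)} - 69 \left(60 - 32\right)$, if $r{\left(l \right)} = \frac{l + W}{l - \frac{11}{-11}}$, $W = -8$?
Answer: $- \frac{21250}{11} \approx -1931.8$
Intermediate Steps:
$r{\left(l \right)} = \frac{-8 + l}{1 + l}$ ($r{\left(l \right)} = \frac{l - 8}{l - \frac{11}{-11}} = \frac{-8 + l}{l - -1} = \frac{-8 + l}{l + 1} = \frac{-8 + l}{1 + l}$)
$r{\left(10 \right)} - 69 \left(60 - 32\right) = \frac{-8 + 10}{1 + 10} - 69 \left(60 - 32\right) = \frac{1}{11} \cdot 2 - 1932 = \frac{2}{11} - 1932 = - \frac{21250}{11}$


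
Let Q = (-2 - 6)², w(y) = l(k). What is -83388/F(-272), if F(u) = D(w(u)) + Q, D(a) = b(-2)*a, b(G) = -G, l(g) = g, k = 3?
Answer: -41694/35 ≈ -1191.3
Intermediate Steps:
w(y) = 3
D(a) = 2*a (D(a) = (-1*(-2))*a = 2*a)
Q = 64 (Q = (-8)² = 64)
F(u) = 70 (F(u) = 2*3 + 64 = 6 + 64 = 70)
-83388/F(-272) = -83388/70 = -83388*1/70 = -41694/35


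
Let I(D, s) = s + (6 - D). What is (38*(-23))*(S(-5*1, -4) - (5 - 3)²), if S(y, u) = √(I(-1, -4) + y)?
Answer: 3496 - 874*I*√2 ≈ 3496.0 - 1236.0*I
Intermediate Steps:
I(D, s) = 6 + s - D
S(y, u) = √(3 + y) (S(y, u) = √((6 - 4 - 1*(-1)) + y) = √((6 - 4 + 1) + y) = √(3 + y))
(38*(-23))*(S(-5*1, -4) - (5 - 3)²) = (38*(-23))*(√(3 - 5*1) - (5 - 3)²) = -874*(√(3 - 5) - 1*2²) = -874*(√(-2) - 1*4) = -874*(I*√2 - 4) = -874*(-4 + I*√2) = 3496 - 874*I*√2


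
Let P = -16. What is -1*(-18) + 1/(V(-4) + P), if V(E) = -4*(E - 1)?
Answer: 73/4 ≈ 18.250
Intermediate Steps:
V(E) = 4 - 4*E (V(E) = -4*(-1 + E) = 4 - 4*E)
-1*(-18) + 1/(V(-4) + P) = -1*(-18) + 1/((4 - 4*(-4)) - 16) = 18 + 1/((4 + 16) - 16) = 18 + 1/(20 - 16) = 18 + 1/4 = 18 + ¼ = 73/4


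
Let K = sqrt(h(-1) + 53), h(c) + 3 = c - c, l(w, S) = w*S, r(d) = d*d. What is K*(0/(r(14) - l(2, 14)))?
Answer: 0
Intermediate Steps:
r(d) = d**2
l(w, S) = S*w
h(c) = -3 (h(c) = -3 + (c - c) = -3 + 0 = -3)
K = 5*sqrt(2) (K = sqrt(-3 + 53) = sqrt(50) = 5*sqrt(2) ≈ 7.0711)
K*(0/(r(14) - l(2, 14))) = (5*sqrt(2))*(0/(14**2 - 14*2)) = (5*sqrt(2))*(0/(196 - 1*28)) = (5*sqrt(2))*(0/(196 - 28)) = (5*sqrt(2))*(0/168) = (5*sqrt(2))*((1/168)*0) = (5*sqrt(2))*0 = 0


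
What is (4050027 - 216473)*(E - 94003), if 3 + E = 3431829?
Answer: 12795724712942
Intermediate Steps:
E = 3431826 (E = -3 + 3431829 = 3431826)
(4050027 - 216473)*(E - 94003) = (4050027 - 216473)*(3431826 - 94003) = 3833554*3337823 = 12795724712942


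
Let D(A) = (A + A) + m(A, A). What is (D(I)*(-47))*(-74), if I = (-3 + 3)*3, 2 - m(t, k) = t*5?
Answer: 6956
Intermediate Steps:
m(t, k) = 2 - 5*t (m(t, k) = 2 - t*5 = 2 - 5*t)
I = 0 (I = 0*3 = 0)
D(A) = 2 - 3*A (D(A) = (A + A) + (2 - 5*A) = 2*A + (2 - 5*A) = 2 - 3*A)
(D(I)*(-47))*(-74) = ((2 - 3*0)*(-47))*(-74) = ((2 + 0)*(-47))*(-74) = (2*(-47))*(-74) = -94*(-74) = 6956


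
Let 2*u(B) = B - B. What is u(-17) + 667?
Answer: 667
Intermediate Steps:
u(B) = 0 (u(B) = (B - B)/2 = (½)*0 = 0)
u(-17) + 667 = 0 + 667 = 667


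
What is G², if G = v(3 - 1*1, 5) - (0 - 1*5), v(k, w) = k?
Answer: 49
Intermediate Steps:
G = 7 (G = (3 - 1*1) - (0 - 1*5) = (3 - 1) - (0 - 5) = 2 - 1*(-5) = 2 + 5 = 7)
G² = 7² = 49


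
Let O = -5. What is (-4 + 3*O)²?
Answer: 361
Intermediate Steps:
(-4 + 3*O)² = (-4 + 3*(-5))² = (-4 - 15)² = (-19)² = 361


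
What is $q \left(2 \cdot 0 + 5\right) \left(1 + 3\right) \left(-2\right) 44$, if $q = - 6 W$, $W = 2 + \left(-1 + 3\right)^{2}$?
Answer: $63360$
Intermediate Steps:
$W = 6$ ($W = 2 + 2^{2} = 2 + 4 = 6$)
$q = -36$ ($q = \left(-6\right) 6 = -36$)
$q \left(2 \cdot 0 + 5\right) \left(1 + 3\right) \left(-2\right) 44 = - 36 \left(2 \cdot 0 + 5\right) \left(1 + 3\right) \left(-2\right) 44 = - 36 \left(0 + 5\right) 4 \left(-2\right) 44 = - 36 \cdot 5 \cdot 4 \left(-2\right) 44 = - 36 \cdot 20 \left(-2\right) 44 = \left(-36\right) \left(-40\right) 44 = 1440 \cdot 44 = 63360$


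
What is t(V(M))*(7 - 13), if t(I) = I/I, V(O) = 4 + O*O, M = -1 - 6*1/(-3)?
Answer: -6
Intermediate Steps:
M = 1 (M = -1 - 6*1*(-⅓) = -1 - 6*(-1)/3 = -1 - 1*(-2) = -1 + 2 = 1)
V(O) = 4 + O²
t(I) = 1
t(V(M))*(7 - 13) = 1*(7 - 13) = 1*(-6) = -6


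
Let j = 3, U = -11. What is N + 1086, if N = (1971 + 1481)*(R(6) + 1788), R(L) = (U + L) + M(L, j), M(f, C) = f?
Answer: 6176714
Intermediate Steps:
R(L) = -11 + 2*L (R(L) = (-11 + L) + L = -11 + 2*L)
N = 6175628 (N = (1971 + 1481)*((-11 + 2*6) + 1788) = 3452*((-11 + 12) + 1788) = 3452*(1 + 1788) = 3452*1789 = 6175628)
N + 1086 = 6175628 + 1086 = 6176714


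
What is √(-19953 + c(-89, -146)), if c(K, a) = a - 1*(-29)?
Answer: 3*I*√2230 ≈ 141.67*I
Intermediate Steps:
c(K, a) = 29 + a (c(K, a) = a + 29 = 29 + a)
√(-19953 + c(-89, -146)) = √(-19953 + (29 - 146)) = √(-19953 - 117) = √(-20070) = 3*I*√2230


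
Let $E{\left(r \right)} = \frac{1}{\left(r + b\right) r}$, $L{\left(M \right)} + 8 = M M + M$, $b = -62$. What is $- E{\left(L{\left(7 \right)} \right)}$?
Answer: $\frac{1}{672} \approx 0.0014881$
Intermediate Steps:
$L{\left(M \right)} = -8 + M + M^{2}$ ($L{\left(M \right)} = -8 + \left(M M + M\right) = -8 + \left(M^{2} + M\right) = -8 + \left(M + M^{2}\right) = -8 + M + M^{2}$)
$E{\left(r \right)} = \frac{1}{r \left(-62 + r\right)}$ ($E{\left(r \right)} = \frac{1}{\left(r - 62\right) r} = \frac{1}{\left(-62 + r\right) r} = \frac{1}{r \left(-62 + r\right)}$)
$- E{\left(L{\left(7 \right)} \right)} = - \frac{1}{\left(-8 + 7 + 7^{2}\right) \left(-62 + \left(-8 + 7 + 7^{2}\right)\right)} = - \frac{1}{\left(-8 + 7 + 49\right) \left(-62 + \left(-8 + 7 + 49\right)\right)} = - \frac{1}{48 \left(-62 + 48\right)} = - \frac{1}{48 \left(-14\right)} = - \frac{-1}{48 \cdot 14} = \left(-1\right) \left(- \frac{1}{672}\right) = \frac{1}{672}$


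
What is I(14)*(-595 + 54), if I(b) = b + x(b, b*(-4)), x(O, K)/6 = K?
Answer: 174202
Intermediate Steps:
x(O, K) = 6*K
I(b) = -23*b (I(b) = b + 6*(b*(-4)) = b + 6*(-4*b) = b - 24*b = -23*b)
I(14)*(-595 + 54) = (-23*14)*(-595 + 54) = -322*(-541) = 174202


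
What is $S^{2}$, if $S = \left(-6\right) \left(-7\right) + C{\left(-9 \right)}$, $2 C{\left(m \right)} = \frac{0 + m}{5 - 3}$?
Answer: $\frac{25281}{16} \approx 1580.1$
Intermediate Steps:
$C{\left(m \right)} = \frac{m}{4}$ ($C{\left(m \right)} = \frac{\left(0 + m\right) \frac{1}{5 - 3}}{2} = \frac{m \frac{1}{2}}{2} = \frac{\frac{1}{2} m}{2} = \frac{m}{4}$)
$S = \frac{159}{4}$ ($S = \left(-6\right) \left(-7\right) + \frac{1}{4} \left(-9\right) = 42 - \frac{9}{4} = \frac{159}{4} \approx 39.75$)
$S^{2} = \left(\frac{159}{4}\right)^{2} = \frac{25281}{16}$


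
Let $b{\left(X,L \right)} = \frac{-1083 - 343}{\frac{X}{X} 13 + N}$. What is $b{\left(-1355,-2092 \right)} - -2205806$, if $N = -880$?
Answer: $\frac{1912435228}{867} \approx 2.2058 \cdot 10^{6}$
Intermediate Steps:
$b{\left(X,L \right)} = \frac{1426}{867}$ ($b{\left(X,L \right)} = \frac{-1083 - 343}{\frac{X}{X} 13 - 880} = - \frac{1426}{1 \cdot 13 - 880} = - \frac{1426}{13 - 880} = - \frac{1426}{-867} = \left(-1426\right) \left(- \frac{1}{867}\right) = \frac{1426}{867}$)
$b{\left(-1355,-2092 \right)} - -2205806 = \frac{1426}{867} - -2205806 = \frac{1426}{867} + 2205806 = \frac{1912435228}{867}$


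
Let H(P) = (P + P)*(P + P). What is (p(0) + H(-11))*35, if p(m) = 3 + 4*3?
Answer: 17465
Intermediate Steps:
p(m) = 15 (p(m) = 3 + 12 = 15)
H(P) = 4*P**2 (H(P) = (2*P)*(2*P) = 4*P**2)
(p(0) + H(-11))*35 = (15 + 4*(-11)**2)*35 = (15 + 4*121)*35 = (15 + 484)*35 = 499*35 = 17465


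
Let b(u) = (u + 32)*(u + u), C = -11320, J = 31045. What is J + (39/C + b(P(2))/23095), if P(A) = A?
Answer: 1623252526363/52287080 ≈ 31045.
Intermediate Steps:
b(u) = 2*u*(32 + u) (b(u) = (32 + u)*(2*u) = 2*u*(32 + u))
J + (39/C + b(P(2))/23095) = 31045 + (39/(-11320) + (2*2*(32 + 2))/23095) = 31045 + (39*(-1/11320) + (2*2*34)*(1/23095)) = 31045 + (-39/11320 + 136*(1/23095)) = 31045 + (-39/11320 + 136/23095) = 31045 + 127763/52287080 = 1623252526363/52287080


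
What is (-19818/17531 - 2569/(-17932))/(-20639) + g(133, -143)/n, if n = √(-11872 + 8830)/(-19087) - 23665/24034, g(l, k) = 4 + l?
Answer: -184184212474423825855812731893291/1323781098909874386386928306076 + 58908092671520196*I*√2/204029095804821577 ≈ -139.14 + 0.40832*I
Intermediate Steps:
n = -23665/24034 - 39*I*√2/19087 (n = √(-3042)*(-1/19087) - 23665*1/24034 = (39*I*√2)*(-1/19087) - 23665/24034 = -39*I*√2/19087 - 23665/24034 = -23665/24034 - 39*I*√2/19087 ≈ -0.98465 - 0.0028896*I)
(-19818/17531 - 2569/(-17932))/(-20639) + g(133, -143)/n = (-19818/17531 - 2569/(-17932))/(-20639) + (4 + 133)/(-23665/24034 - 39*I*√2/19087) = (-19818*1/17531 - 2569*(-1/17932))*(-1/20639) + 137/(-23665/24034 - 39*I*√2/19087) = (-19818/17531 + 2569/17932)*(-1/20639) + 137/(-23665/24034 - 39*I*√2/19087) = -310339237/314365892*(-1/20639) + 137/(-23665/24034 - 39*I*√2/19087) = 310339237/6488197644988 + 137/(-23665/24034 - 39*I*√2/19087)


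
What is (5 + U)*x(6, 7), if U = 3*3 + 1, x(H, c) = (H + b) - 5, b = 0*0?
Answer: 15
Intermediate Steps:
b = 0
x(H, c) = -5 + H (x(H, c) = (H + 0) - 5 = H - 5 = -5 + H)
U = 10 (U = 9 + 1 = 10)
(5 + U)*x(6, 7) = (5 + 10)*(-5 + 6) = 15*1 = 15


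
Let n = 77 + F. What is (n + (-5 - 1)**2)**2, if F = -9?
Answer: 10816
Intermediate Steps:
n = 68 (n = 77 - 9 = 68)
(n + (-5 - 1)**2)**2 = (68 + (-5 - 1)**2)**2 = (68 + (-6)**2)**2 = (68 + 36)**2 = 104**2 = 10816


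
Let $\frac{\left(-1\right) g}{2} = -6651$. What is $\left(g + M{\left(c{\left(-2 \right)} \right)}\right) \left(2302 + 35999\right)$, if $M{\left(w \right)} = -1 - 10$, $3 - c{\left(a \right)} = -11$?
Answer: $509058591$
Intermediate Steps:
$g = 13302$ ($g = \left(-2\right) \left(-6651\right) = 13302$)
$c{\left(a \right)} = 14$ ($c{\left(a \right)} = 3 - -11 = 3 + 11 = 14$)
$M{\left(w \right)} = -11$ ($M{\left(w \right)} = -1 - 10 = -11$)
$\left(g + M{\left(c{\left(-2 \right)} \right)}\right) \left(2302 + 35999\right) = \left(13302 - 11\right) \left(2302 + 35999\right) = 13291 \cdot 38301 = 509058591$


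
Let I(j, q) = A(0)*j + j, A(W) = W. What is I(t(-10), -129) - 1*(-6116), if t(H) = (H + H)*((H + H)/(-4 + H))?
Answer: 42612/7 ≈ 6087.4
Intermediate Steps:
t(H) = 4*H**2/(-4 + H) (t(H) = (2*H)*((2*H)/(-4 + H)) = (2*H)*(2*H/(-4 + H)) = 4*H**2/(-4 + H))
I(j, q) = j (I(j, q) = 0*j + j = 0 + j = j)
I(t(-10), -129) - 1*(-6116) = 4*(-10)**2/(-4 - 10) - 1*(-6116) = 4*100/(-14) + 6116 = 4*100*(-1/14) + 6116 = -200/7 + 6116 = 42612/7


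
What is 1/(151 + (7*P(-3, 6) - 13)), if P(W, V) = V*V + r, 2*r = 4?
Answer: 1/404 ≈ 0.0024752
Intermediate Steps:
r = 2 (r = (½)*4 = 2)
P(W, V) = 2 + V² (P(W, V) = V*V + 2 = V² + 2 = 2 + V²)
1/(151 + (7*P(-3, 6) - 13)) = 1/(151 + (7*(2 + 6²) - 13)) = 1/(151 + (7*(2 + 36) - 13)) = 1/(151 + (7*38 - 13)) = 1/(151 + (266 - 13)) = 1/(151 + 253) = 1/404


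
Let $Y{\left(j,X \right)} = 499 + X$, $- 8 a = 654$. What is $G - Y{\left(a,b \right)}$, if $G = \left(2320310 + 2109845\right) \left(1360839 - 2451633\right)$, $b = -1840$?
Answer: $-4832386491729$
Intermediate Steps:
$a = - \frac{327}{4}$ ($a = \left(- \frac{1}{8}\right) 654 = - \frac{327}{4} \approx -81.75$)
$G = -4832386493070$ ($G = 4430155 \left(-1090794\right) = -4832386493070$)
$G - Y{\left(a,b \right)} = -4832386493070 - \left(499 - 1840\right) = -4832386493070 - -1341 = -4832386493070 + 1341 = -4832386491729$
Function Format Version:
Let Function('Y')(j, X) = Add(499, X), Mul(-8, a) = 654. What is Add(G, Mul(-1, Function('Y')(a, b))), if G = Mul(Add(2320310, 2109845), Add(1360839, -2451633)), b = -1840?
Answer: -4832386491729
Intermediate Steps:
a = Rational(-327, 4) (a = Mul(Rational(-1, 8), 654) = Rational(-327, 4) ≈ -81.750)
G = -4832386493070 (G = Mul(4430155, -1090794) = -4832386493070)
Add(G, Mul(-1, Function('Y')(a, b))) = Add(-4832386493070, Mul(-1, Add(499, -1840))) = Add(-4832386493070, Mul(-1, -1341)) = Add(-4832386493070, 1341) = -4832386491729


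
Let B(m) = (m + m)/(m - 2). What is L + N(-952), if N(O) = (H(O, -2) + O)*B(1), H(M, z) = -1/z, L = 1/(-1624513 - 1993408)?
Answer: 6884903662/3617921 ≈ 1903.0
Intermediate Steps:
B(m) = 2*m/(-2 + m) (B(m) = (2*m)/(-2 + m) = 2*m/(-2 + m))
L = -1/3617921 (L = 1/(-3617921) = -1/3617921 ≈ -2.7640e-7)
N(O) = -1 - 2*O (N(O) = (-1/(-2) + O)*(2*1/(-2 + 1)) = (-1*(-½) + O)*(2*1/(-1)) = (½ + O)*(2*1*(-1)) = (½ + O)*(-2) = -1 - 2*O)
L + N(-952) = -1/3617921 + (-1 - 2*(-952)) = -1/3617921 + (-1 + 1904) = -1/3617921 + 1903 = 6884903662/3617921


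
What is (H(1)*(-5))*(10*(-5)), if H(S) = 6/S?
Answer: 1500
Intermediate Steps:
(H(1)*(-5))*(10*(-5)) = ((6/1)*(-5))*(10*(-5)) = ((6*1)*(-5))*(-50) = (6*(-5))*(-50) = -30*(-50) = 1500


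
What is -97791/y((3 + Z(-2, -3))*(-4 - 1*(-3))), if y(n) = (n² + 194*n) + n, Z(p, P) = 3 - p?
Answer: 97791/1496 ≈ 65.368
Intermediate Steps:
y(n) = n² + 195*n
-97791/y((3 + Z(-2, -3))*(-4 - 1*(-3))) = -97791*1/((-4 - 1*(-3))*(3 + (3 - 1*(-2)))*(195 + (3 + (3 - 1*(-2)))*(-4 - 1*(-3)))) = -97791*1/((-4 + 3)*(3 + (3 + 2))*(195 + (3 + (3 + 2))*(-4 + 3))) = -97791*(-1/((3 + 5)*(195 + (3 + 5)*(-1)))) = -97791*(-1/(8*(195 + 8*(-1)))) = -97791*(-1/(8*(195 - 8))) = -97791/((-8*187)) = -97791/(-1496) = -97791*(-1/1496) = 97791/1496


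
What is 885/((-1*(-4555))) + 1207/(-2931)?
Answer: -580790/2670141 ≈ -0.21751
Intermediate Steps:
885/((-1*(-4555))) + 1207/(-2931) = 885/4555 + 1207*(-1/2931) = 885*(1/4555) - 1207/2931 = 177/911 - 1207/2931 = -580790/2670141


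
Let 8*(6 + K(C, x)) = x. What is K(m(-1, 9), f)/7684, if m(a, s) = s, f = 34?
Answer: -7/30736 ≈ -0.00022775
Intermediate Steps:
K(C, x) = -6 + x/8
K(m(-1, 9), f)/7684 = (-6 + (⅛)*34)/7684 = (-6 + 17/4)*(1/7684) = -7/4*1/7684 = -7/30736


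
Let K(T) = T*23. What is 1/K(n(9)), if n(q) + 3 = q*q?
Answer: 1/1794 ≈ 0.00055741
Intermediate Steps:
n(q) = -3 + q² (n(q) = -3 + q*q = -3 + q²)
K(T) = 23*T
1/K(n(9)) = 1/(23*(-3 + 9²)) = 1/(23*(-3 + 81)) = 1/(23*78) = 1/1794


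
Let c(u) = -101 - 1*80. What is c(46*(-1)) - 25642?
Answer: -25823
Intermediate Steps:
c(u) = -181 (c(u) = -101 - 80 = -181)
c(46*(-1)) - 25642 = -181 - 25642 = -25823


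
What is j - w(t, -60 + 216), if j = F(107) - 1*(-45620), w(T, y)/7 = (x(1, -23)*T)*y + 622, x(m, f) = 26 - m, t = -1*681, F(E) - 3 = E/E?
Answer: 18632570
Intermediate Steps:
F(E) = 4 (F(E) = 3 + E/E = 3 + 1 = 4)
t = -681
w(T, y) = 4354 + 175*T*y (w(T, y) = 7*(((26 - 1*1)*T)*y + 622) = 7*(((26 - 1)*T)*y + 622) = 7*((25*T)*y + 622) = 7*(25*T*y + 622) = 7*(622 + 25*T*y) = 4354 + 175*T*y)
j = 45624 (j = 4 - 1*(-45620) = 4 + 45620 = 45624)
j - w(t, -60 + 216) = 45624 - (4354 + 175*(-681)*(-60 + 216)) = 45624 - (4354 + 175*(-681)*156) = 45624 - (4354 - 18591300) = 45624 - 1*(-18586946) = 45624 + 18586946 = 18632570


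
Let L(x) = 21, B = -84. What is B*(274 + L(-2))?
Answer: -24780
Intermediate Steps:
B*(274 + L(-2)) = -84*(274 + 21) = -84*295 = -24780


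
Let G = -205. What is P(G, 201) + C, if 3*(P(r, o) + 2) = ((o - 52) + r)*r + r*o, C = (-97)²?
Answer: -1504/3 ≈ -501.33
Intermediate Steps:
C = 9409
P(r, o) = -2 + o*r/3 + r*(-52 + o + r)/3 (P(r, o) = -2 + (((o - 52) + r)*r + r*o)/3 = -2 + (((-52 + o) + r)*r + o*r)/3 = -2 + ((-52 + o + r)*r + o*r)/3 = -2 + (r*(-52 + o + r) + o*r)/3 = -2 + (o*r + r*(-52 + o + r))/3 = -2 + (o*r/3 + r*(-52 + o + r)/3) = -2 + o*r/3 + r*(-52 + o + r)/3)
P(G, 201) + C = (-2 - 52/3*(-205) + (⅓)*(-205)² + (⅔)*201*(-205)) + 9409 = (-2 + 10660/3 + (⅓)*42025 - 27470) + 9409 = (-2 + 10660/3 + 42025/3 - 27470) + 9409 = -29731/3 + 9409 = -1504/3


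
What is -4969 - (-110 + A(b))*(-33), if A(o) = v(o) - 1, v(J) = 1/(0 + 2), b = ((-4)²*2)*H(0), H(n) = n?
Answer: -17231/2 ≈ -8615.5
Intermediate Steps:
b = 0 (b = ((-4)²*2)*0 = (16*2)*0 = 32*0 = 0)
v(J) = ½ (v(J) = 1/2 = ½)
A(o) = -½ (A(o) = ½ - 1 = -½)
-4969 - (-110 + A(b))*(-33) = -4969 - (-110 - ½)*(-33) = -4969 - (-221)*(-33)/2 = -4969 - 1*7293/2 = -4969 - 7293/2 = -17231/2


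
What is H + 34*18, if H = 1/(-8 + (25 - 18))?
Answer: 611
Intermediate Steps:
H = -1 (H = 1/(-8 + 7) = 1/(-1) = -1)
H + 34*18 = -1 + 34*18 = -1 + 612 = 611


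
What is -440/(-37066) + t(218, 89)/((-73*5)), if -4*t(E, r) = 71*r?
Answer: 117431227/27058180 ≈ 4.3400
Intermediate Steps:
t(E, r) = -71*r/4
-440/(-37066) + t(218, 89)/((-73*5)) = -440/(-37066) + (-71/4*89)/((-73*5)) = -440*(-1/37066) - 6319/4/(-365) = 220/18533 - 6319/4*(-1/365) = 220/18533 + 6319/1460 = 117431227/27058180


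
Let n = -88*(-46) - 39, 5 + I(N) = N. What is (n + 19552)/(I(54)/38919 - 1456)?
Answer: -916970559/56666015 ≈ -16.182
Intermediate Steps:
I(N) = -5 + N
n = 4009 (n = 4048 - 39 = 4009)
(n + 19552)/(I(54)/38919 - 1456) = (4009 + 19552)/((-5 + 54)/38919 - 1456) = 23561/(49*(1/38919) - 1456) = 23561/(49/38919 - 1456) = 23561/(-56666015/38919) = 23561*(-38919/56666015) = -916970559/56666015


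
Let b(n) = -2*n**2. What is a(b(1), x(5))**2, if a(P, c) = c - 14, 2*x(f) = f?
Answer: 529/4 ≈ 132.25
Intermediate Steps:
x(f) = f/2
a(P, c) = -14 + c
a(b(1), x(5))**2 = (-14 + (1/2)*5)**2 = (-14 + 5/2)**2 = (-23/2)**2 = 529/4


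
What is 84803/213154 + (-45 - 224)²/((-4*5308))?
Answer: -6811749649/2262842864 ≈ -3.0103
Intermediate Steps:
84803/213154 + (-45 - 224)²/((-4*5308)) = 84803*(1/213154) + (-269)²/(-21232) = 84803/213154 + 72361*(-1/21232) = 84803/213154 - 72361/21232 = -6811749649/2262842864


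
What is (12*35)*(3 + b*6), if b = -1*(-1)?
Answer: 3780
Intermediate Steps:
b = 1
(12*35)*(3 + b*6) = (12*35)*(3 + 1*6) = 420*(3 + 6) = 420*9 = 3780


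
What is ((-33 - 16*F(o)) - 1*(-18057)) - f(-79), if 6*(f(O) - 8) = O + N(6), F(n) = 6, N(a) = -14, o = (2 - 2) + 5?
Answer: 35871/2 ≈ 17936.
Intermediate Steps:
o = 5 (o = 0 + 5 = 5)
f(O) = 17/3 + O/6 (f(O) = 8 + (O - 14)/6 = 8 + (-14 + O)/6 = 8 + (-7/3 + O/6) = 17/3 + O/6)
((-33 - 16*F(o)) - 1*(-18057)) - f(-79) = ((-33 - 16*6) - 1*(-18057)) - (17/3 + (1/6)*(-79)) = ((-33 - 96) + 18057) - (17/3 - 79/6) = (-129 + 18057) - 1*(-15/2) = 17928 + 15/2 = 35871/2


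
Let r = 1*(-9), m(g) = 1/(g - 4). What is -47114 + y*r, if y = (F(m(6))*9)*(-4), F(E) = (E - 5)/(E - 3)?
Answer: -232654/5 ≈ -46531.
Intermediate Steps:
m(g) = 1/(-4 + g)
r = -9
F(E) = (-5 + E)/(-3 + E)
y = -324/5 (y = (((-5 + 1/(-4 + 6))/(-3 + 1/(-4 + 6)))*9)*(-4) = (((-5 + 1/2)/(-3 + 1/2))*9)*(-4) = ((-9/2/(-5/2))*9)*(-4) = (-2/5*(-9/2)*9)*(-4) = ((9/5)*9)*(-4) = (81/5)*(-4) = -324/5 ≈ -64.800)
-47114 + y*r = -47114 - 324/5*(-9) = -47114 + 2916/5 = -232654/5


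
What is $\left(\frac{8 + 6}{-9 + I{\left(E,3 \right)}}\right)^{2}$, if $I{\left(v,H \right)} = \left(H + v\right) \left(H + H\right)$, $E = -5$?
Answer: $\frac{4}{9} \approx 0.44444$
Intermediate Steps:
$I{\left(v,H \right)} = 2 H \left(H + v\right)$ ($I{\left(v,H \right)} = \left(H + v\right) 2 H = 2 H \left(H + v\right)$)
$\left(\frac{8 + 6}{-9 + I{\left(E,3 \right)}}\right)^{2} = \left(\frac{8 + 6}{-9 + 2 \cdot 3 \left(3 - 5\right)}\right)^{2} = \left(\frac{14}{-9 + 2 \cdot 3 \left(-2\right)}\right)^{2} = \left(\frac{14}{-9 - 12}\right)^{2} = \left(\frac{14}{-21}\right)^{2} = \left(14 \left(- \frac{1}{21}\right)\right)^{2} = \left(- \frac{2}{3}\right)^{2} = \frac{4}{9}$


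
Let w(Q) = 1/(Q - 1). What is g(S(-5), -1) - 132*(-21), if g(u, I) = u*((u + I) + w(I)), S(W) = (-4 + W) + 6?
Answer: 5571/2 ≈ 2785.5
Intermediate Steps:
w(Q) = 1/(-1 + Q)
S(W) = 2 + W
g(u, I) = u*(I + u + 1/(-1 + I)) (g(u, I) = u*((u + I) + 1/(-1 + I)) = u*((I + u) + 1/(-1 + I)) = u*(I + u + 1/(-1 + I)))
g(S(-5), -1) - 132*(-21) = (2 - 5)*(1 + (-1 - 1)*(-1 + (2 - 5)))/(-1 - 1) - 132*(-21) = -3*(1 - 2*(-1 - 3))/(-2) + 2772 = -3*(-½)*(1 - 2*(-4)) + 2772 = -3*(-½)*(1 + 8) + 2772 = -3*(-½)*9 + 2772 = 27/2 + 2772 = 5571/2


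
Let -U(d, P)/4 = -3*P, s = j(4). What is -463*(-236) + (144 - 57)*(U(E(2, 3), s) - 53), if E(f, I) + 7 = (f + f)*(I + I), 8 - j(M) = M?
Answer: 108833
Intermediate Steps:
j(M) = 8 - M
s = 4 (s = 8 - 1*4 = 8 - 4 = 4)
E(f, I) = -7 + 4*I*f (E(f, I) = -7 + (f + f)*(I + I) = -7 + (2*f)*(2*I) = -7 + 4*I*f)
U(d, P) = 12*P (U(d, P) = -(-12)*P = 12*P)
-463*(-236) + (144 - 57)*(U(E(2, 3), s) - 53) = -463*(-236) + (144 - 57)*(12*4 - 53) = 109268 + 87*(48 - 53) = 109268 + 87*(-5) = 109268 - 435 = 108833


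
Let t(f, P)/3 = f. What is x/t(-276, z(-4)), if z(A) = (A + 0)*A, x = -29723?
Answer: 29723/828 ≈ 35.897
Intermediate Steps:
z(A) = A² (z(A) = A*A = A²)
t(f, P) = 3*f
x/t(-276, z(-4)) = -29723/(3*(-276)) = -29723/(-828) = -29723*(-1/828) = 29723/828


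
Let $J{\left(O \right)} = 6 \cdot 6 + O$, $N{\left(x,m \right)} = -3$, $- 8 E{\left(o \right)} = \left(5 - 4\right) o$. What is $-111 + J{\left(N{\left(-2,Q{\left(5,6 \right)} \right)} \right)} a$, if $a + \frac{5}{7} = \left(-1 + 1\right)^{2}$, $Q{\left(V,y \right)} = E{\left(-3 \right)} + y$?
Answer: $- \frac{942}{7} \approx -134.57$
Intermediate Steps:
$E{\left(o \right)} = - \frac{o}{8}$ ($E{\left(o \right)} = - \frac{\left(5 - 4\right) o}{8} = - \frac{1 o}{8} = - \frac{o}{8}$)
$Q{\left(V,y \right)} = \frac{3}{8} + y$ ($Q{\left(V,y \right)} = \left(- \frac{1}{8}\right) \left(-3\right) + y = \frac{3}{8} + y$)
$J{\left(O \right)} = 36 + O$
$a = - \frac{5}{7}$ ($a = - \frac{5}{7} + \left(-1 + 1\right)^{2} = - \frac{5}{7} + 0^{2} = - \frac{5}{7} + 0 = - \frac{5}{7} \approx -0.71429$)
$-111 + J{\left(N{\left(-2,Q{\left(5,6 \right)} \right)} \right)} a = -111 + \left(36 - 3\right) \left(- \frac{5}{7}\right) = -111 + 33 \left(- \frac{5}{7}\right) = -111 - \frac{165}{7} = - \frac{942}{7}$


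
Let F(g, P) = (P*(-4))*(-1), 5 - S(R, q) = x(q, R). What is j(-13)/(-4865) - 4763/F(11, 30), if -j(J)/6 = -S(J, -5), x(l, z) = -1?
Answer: -4635263/116760 ≈ -39.699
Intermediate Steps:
S(R, q) = 6 (S(R, q) = 5 - 1*(-1) = 5 + 1 = 6)
j(J) = 36 (j(J) = -(-6)*6 = -6*(-6) = 36)
F(g, P) = 4*P (F(g, P) = -4*P*(-1) = 4*P)
j(-13)/(-4865) - 4763/F(11, 30) = 36/(-4865) - 4763/(4*30) = 36*(-1/4865) - 4763/120 = -36/4865 - 4763*1/120 = -36/4865 - 4763/120 = -4635263/116760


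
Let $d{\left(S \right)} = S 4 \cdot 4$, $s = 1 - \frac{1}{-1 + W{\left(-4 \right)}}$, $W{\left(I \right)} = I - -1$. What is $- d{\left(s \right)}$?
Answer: $-20$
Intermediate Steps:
$W{\left(I \right)} = 1 + I$ ($W{\left(I \right)} = I + 1 = 1 + I$)
$s = \frac{5}{4}$ ($s = 1 - \frac{1}{-1 + \left(1 - 4\right)} = 1 - \frac{1}{-1 - 3} = 1 - \frac{1}{-4} = 1 - - \frac{1}{4} = 1 + \frac{1}{4} = \frac{5}{4} \approx 1.25$)
$d{\left(S \right)} = 16 S$ ($d{\left(S \right)} = 4 S 4 = 16 S$)
$- d{\left(s \right)} = - \frac{16 \cdot 5}{4} = \left(-1\right) 20 = -20$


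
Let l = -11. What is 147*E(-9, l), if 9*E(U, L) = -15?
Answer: -245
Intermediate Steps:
E(U, L) = -5/3 (E(U, L) = (⅑)*(-15) = -5/3)
147*E(-9, l) = 147*(-5/3) = -245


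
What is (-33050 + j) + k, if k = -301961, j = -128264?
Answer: -463275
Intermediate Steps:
(-33050 + j) + k = (-33050 - 128264) - 301961 = -161314 - 301961 = -463275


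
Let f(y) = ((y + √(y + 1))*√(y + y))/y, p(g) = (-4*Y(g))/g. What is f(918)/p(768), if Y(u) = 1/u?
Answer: 16384*√51*(-918 - √919)/17 ≈ -6.5269e+6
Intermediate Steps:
p(g) = -4/g² (p(g) = (-4/g)/g = -4/g²)
f(y) = √2*(y + √(1 + y))/√y (f(y) = ((y + √(1 + y))*√(2*y))/y = ((y + √(1 + y))*(√2*√y))/y = (√2*√y*(y + √(1 + y)))/y = √2*(y + √(1 + y))/√y)
f(918)/p(768) = (√2*(918 + √(1 + 918))/√918)/((-4/768²)) = (√2*(√102/306)*(918 + √919))/((-4*1/589824)) = (√51*(918 + √919)/153)/(-1/147456) = (√51*(918 + √919)/153)*(-147456) = -16384*√51*(918 + √919)/17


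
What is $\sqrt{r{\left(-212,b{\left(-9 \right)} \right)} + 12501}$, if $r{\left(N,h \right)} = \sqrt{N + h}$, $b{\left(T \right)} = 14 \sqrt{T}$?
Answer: $\sqrt{12501 + \sqrt{2} \sqrt{-106 + 21 i}} \approx 111.81 + 0.0654 i$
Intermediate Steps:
$\sqrt{r{\left(-212,b{\left(-9 \right)} \right)} + 12501} = \sqrt{\sqrt{-212 + 14 \sqrt{-9}} + 12501} = \sqrt{\sqrt{-212 + 14 \cdot 3 i} + 12501} = \sqrt{\sqrt{-212 + 42 i} + 12501} = \sqrt{12501 + \sqrt{-212 + 42 i}}$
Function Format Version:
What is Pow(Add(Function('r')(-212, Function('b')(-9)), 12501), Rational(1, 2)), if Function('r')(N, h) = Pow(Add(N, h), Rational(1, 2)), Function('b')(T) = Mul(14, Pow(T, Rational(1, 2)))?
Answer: Pow(Add(12501, Mul(Pow(2, Rational(1, 2)), Pow(Add(-106, Mul(21, I)), Rational(1, 2)))), Rational(1, 2)) ≈ Add(111.81, Mul(0.0654, I))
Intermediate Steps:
Pow(Add(Function('r')(-212, Function('b')(-9)), 12501), Rational(1, 2)) = Pow(Add(Pow(Add(-212, Mul(14, Pow(-9, Rational(1, 2)))), Rational(1, 2)), 12501), Rational(1, 2)) = Pow(Add(Pow(Add(-212, Mul(14, Mul(3, I))), Rational(1, 2)), 12501), Rational(1, 2)) = Pow(Add(Pow(Add(-212, Mul(42, I)), Rational(1, 2)), 12501), Rational(1, 2)) = Pow(Add(12501, Pow(Add(-212, Mul(42, I)), Rational(1, 2))), Rational(1, 2))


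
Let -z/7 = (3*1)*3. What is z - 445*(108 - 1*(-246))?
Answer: -157593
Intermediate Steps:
z = -63 (z = -7*3*1*3 = -21*3 = -7*9 = -63)
z - 445*(108 - 1*(-246)) = -63 - 445*(108 - 1*(-246)) = -63 - 445*(108 + 246) = -63 - 445*354 = -63 - 157530 = -157593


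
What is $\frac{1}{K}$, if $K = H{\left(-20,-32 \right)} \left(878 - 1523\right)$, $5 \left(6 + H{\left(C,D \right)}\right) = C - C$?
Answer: $\frac{1}{3870} \approx 0.0002584$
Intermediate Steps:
$H{\left(C,D \right)} = -6$ ($H{\left(C,D \right)} = -6 + \frac{C - C}{5} = -6 + \frac{1}{5} \cdot 0 = -6 + 0 = -6$)
$K = 3870$ ($K = - 6 \left(878 - 1523\right) = \left(-6\right) \left(-645\right) = 3870$)
$\frac{1}{K} = \frac{1}{3870}$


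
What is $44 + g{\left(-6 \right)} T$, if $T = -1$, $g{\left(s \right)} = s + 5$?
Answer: $45$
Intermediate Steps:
$g{\left(s \right)} = 5 + s$
$44 + g{\left(-6 \right)} T = 44 + \left(5 - 6\right) \left(-1\right) = 44 - -1 = 44 + 1 = 45$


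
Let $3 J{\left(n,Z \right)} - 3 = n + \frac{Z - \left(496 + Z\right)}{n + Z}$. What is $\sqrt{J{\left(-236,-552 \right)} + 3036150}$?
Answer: $\frac{\sqrt{117826939327}}{197} \approx 1742.4$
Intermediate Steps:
$J{\left(n,Z \right)} = 1 - \frac{496}{3 \left(Z + n\right)} + \frac{n}{3}$ ($J{\left(n,Z \right)} = 1 + \frac{n + \frac{Z - \left(496 + Z\right)}{n + Z}}{3} = 1 + \frac{n - \frac{496}{Z + n}}{3} = 1 + \left(- \frac{496}{3 \left(Z + n\right)} + \frac{n}{3}\right) = 1 - \frac{496}{3 \left(Z + n\right)} + \frac{n}{3}$)
$\sqrt{J{\left(-236,-552 \right)} + 3036150} = \sqrt{\frac{- \frac{496}{3} - 552 - 236 + \frac{\left(-236\right)^{2}}{3} + \frac{1}{3} \left(-552\right) \left(-236\right)}{-552 - 236} + 3036150} = \sqrt{\frac{- \frac{496}{3} - 552 - 236 + \frac{1}{3} \cdot 55696 + 43424}{-788} + 3036150} = \sqrt{- \frac{- \frac{496}{3} - 552 - 236 + \frac{55696}{3} + 43424}{788} + 3036150} = \sqrt{\left(- \frac{1}{788}\right) 61036 + 3036150} = \sqrt{- \frac{15259}{197} + 3036150} = \sqrt{\frac{598106291}{197}} = \frac{\sqrt{117826939327}}{197}$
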